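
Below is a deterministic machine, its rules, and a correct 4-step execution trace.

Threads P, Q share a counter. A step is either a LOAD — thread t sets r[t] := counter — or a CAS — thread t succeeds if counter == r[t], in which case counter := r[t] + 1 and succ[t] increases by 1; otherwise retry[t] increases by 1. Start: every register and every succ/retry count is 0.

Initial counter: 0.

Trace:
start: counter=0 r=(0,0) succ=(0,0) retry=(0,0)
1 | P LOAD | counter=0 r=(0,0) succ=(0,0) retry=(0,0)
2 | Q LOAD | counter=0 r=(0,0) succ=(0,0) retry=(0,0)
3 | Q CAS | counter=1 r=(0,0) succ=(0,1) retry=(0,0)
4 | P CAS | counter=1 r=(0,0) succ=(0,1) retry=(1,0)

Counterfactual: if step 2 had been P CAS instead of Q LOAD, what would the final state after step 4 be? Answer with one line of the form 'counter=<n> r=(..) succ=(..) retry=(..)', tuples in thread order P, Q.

counter=1 r=(0,0) succ=(1,0) retry=(1,1)

(re-executing from step 2 with the substitution; state before step 2: counter=0 r=(0,0) succ=(0,0) retry=(0,0))
2 | P CAS | counter=1 r=(0,0) succ=(1,0) retry=(0,0)
3 | Q CAS | counter=1 r=(0,0) succ=(1,0) retry=(0,1)
4 | P CAS | counter=1 r=(0,0) succ=(1,0) retry=(1,1)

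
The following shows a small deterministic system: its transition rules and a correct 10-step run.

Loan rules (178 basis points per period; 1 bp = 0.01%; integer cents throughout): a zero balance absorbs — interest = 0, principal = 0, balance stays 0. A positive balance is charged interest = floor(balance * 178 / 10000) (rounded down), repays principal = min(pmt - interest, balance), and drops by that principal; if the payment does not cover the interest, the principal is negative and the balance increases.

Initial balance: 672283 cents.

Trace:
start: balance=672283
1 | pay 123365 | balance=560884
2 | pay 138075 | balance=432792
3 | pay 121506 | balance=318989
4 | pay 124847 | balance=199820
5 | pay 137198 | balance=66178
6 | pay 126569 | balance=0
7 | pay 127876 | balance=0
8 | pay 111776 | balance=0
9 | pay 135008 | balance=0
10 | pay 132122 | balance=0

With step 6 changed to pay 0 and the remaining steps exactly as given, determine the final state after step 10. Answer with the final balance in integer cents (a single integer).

(re-executing from step 6 with the substitution; state before step 6: balance=66178)
6 | pay 0 | balance=67355
7 | pay 127876 | balance=0
8 | pay 111776 | balance=0
9 | pay 135008 | balance=0
10 | pay 132122 | balance=0

0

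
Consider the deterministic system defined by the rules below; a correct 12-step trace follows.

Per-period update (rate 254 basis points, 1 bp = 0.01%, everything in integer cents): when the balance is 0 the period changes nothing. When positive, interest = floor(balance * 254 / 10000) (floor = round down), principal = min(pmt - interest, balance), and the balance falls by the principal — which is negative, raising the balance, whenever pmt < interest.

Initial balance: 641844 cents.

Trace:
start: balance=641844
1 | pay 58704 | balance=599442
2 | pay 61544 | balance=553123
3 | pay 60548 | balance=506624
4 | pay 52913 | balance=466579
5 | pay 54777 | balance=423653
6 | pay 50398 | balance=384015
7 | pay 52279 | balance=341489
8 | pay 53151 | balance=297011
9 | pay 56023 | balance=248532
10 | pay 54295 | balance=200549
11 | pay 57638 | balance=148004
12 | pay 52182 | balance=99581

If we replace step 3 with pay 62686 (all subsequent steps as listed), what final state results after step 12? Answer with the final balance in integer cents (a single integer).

(re-executing from step 3 with the substitution; state before step 3: balance=553123)
3 | pay 62686 | balance=504486
4 | pay 52913 | balance=464386
5 | pay 54777 | balance=421404
6 | pay 50398 | balance=381709
7 | pay 52279 | balance=339125
8 | pay 53151 | balance=294587
9 | pay 56023 | balance=246046
10 | pay 54295 | balance=198000
11 | pay 57638 | balance=145391
12 | pay 52182 | balance=96901

96901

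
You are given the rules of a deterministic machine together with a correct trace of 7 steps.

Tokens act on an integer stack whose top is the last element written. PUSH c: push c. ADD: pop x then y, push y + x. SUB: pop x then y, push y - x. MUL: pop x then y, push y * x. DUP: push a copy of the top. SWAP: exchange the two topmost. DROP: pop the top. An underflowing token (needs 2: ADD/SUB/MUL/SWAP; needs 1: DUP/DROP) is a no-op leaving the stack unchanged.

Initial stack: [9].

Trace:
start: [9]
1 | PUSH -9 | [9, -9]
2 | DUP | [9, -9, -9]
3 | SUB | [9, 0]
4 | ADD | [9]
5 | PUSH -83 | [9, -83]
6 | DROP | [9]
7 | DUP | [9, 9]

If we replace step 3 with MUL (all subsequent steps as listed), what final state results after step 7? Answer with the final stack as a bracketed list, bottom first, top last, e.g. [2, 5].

[90, 90]

(re-executing from step 3 with the substitution; state before step 3: [9, -9, -9])
3 | MUL | [9, 81]
4 | ADD | [90]
5 | PUSH -83 | [90, -83]
6 | DROP | [90]
7 | DUP | [90, 90]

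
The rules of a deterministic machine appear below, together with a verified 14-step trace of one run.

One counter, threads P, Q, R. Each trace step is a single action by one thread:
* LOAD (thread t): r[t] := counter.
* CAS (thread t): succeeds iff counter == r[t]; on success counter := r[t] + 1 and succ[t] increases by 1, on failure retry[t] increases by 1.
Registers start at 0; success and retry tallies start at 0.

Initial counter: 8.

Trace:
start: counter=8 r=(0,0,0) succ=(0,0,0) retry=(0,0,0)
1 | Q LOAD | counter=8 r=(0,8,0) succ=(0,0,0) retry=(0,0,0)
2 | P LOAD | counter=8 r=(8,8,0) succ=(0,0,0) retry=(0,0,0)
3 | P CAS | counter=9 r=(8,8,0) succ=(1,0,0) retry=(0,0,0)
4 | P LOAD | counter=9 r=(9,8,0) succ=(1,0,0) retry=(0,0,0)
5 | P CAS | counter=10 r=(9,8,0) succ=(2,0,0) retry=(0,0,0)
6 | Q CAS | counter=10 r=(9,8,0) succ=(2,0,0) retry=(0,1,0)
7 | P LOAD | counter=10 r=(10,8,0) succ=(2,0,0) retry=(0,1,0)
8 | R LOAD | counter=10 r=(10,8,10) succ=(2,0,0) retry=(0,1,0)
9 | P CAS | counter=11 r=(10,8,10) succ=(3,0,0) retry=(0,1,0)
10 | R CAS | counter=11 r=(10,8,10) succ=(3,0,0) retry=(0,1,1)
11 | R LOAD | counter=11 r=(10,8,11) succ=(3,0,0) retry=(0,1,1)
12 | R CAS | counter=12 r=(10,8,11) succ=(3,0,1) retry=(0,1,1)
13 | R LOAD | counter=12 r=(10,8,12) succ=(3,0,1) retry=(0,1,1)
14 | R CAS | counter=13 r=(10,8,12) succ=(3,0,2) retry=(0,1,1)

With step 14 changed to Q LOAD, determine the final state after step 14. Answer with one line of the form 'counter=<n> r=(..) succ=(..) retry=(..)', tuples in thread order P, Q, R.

(re-executing from step 14 with the substitution; state before step 14: counter=12 r=(10,8,12) succ=(3,0,1) retry=(0,1,1))
14 | Q LOAD | counter=12 r=(10,12,12) succ=(3,0,1) retry=(0,1,1)

counter=12 r=(10,12,12) succ=(3,0,1) retry=(0,1,1)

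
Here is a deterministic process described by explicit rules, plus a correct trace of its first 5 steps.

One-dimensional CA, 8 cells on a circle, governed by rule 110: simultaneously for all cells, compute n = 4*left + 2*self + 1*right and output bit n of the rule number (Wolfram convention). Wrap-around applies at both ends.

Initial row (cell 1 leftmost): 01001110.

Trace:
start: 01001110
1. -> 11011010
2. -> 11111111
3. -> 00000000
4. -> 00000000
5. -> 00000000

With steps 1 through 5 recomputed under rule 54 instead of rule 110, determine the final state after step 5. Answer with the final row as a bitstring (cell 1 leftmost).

11110001

(re-executing steps 1..5 under rule 54; state before step 1: 01001110)
1. -> 11110001
2. -> 00001010
3. -> 00011111
4. -> 10100000
5. -> 11110001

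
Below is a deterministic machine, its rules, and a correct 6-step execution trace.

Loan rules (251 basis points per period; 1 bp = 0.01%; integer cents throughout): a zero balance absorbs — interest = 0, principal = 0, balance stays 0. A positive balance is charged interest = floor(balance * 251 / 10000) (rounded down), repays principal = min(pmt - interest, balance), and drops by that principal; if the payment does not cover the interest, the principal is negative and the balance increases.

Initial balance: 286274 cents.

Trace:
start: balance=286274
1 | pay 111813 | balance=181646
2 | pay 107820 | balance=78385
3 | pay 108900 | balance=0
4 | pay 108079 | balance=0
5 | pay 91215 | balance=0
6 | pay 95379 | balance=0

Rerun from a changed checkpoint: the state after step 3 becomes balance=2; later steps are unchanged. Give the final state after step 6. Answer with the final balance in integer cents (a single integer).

0

state after step 3 := balance=2
4 | pay 108079 | balance=0
5 | pay 91215 | balance=0
6 | pay 95379 | balance=0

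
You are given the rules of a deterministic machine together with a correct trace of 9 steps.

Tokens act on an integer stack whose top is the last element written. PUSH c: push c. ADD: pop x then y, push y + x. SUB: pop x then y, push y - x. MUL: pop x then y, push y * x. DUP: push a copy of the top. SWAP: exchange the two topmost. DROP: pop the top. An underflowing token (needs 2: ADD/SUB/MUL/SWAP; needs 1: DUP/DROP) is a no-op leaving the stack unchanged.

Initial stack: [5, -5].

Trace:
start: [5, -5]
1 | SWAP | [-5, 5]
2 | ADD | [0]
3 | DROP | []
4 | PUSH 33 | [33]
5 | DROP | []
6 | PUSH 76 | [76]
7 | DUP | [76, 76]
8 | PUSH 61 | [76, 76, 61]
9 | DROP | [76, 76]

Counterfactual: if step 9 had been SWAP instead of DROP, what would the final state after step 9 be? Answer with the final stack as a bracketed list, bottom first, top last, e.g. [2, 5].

(re-executing from step 9 with the substitution; state before step 9: [76, 76, 61])
9 | SWAP | [76, 61, 76]

[76, 61, 76]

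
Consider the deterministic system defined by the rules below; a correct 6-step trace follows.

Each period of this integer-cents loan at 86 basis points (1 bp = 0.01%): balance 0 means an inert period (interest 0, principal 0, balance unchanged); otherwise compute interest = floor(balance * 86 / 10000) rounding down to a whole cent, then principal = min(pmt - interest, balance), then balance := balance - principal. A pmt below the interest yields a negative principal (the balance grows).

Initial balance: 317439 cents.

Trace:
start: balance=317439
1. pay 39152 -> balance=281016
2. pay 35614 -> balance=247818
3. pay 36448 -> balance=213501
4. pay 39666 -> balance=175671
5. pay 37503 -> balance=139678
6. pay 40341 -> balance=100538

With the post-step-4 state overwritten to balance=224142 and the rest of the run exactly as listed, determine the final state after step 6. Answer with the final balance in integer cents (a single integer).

state after step 4 := balance=224142
5. pay 37503 -> balance=188566
6. pay 40341 -> balance=149846

149846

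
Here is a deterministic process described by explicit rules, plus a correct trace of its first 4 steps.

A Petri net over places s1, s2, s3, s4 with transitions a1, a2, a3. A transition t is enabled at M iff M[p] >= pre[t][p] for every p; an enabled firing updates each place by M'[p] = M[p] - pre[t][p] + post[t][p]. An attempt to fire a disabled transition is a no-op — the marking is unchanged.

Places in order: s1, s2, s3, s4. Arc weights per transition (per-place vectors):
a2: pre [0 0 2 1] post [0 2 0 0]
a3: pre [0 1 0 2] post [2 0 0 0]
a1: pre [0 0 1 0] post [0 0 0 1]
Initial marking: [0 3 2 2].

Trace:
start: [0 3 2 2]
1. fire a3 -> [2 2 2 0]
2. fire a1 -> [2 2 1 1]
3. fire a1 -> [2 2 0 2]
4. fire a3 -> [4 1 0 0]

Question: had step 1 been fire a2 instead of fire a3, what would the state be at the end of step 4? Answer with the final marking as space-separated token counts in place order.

0 5 0 1

(re-executing from step 1 with the substitution; state before step 1: [0 3 2 2])
1. fire a2 -> [0 5 0 1]
2. fire a1 -> [0 5 0 1]
3. fire a1 -> [0 5 0 1]
4. fire a3 -> [0 5 0 1]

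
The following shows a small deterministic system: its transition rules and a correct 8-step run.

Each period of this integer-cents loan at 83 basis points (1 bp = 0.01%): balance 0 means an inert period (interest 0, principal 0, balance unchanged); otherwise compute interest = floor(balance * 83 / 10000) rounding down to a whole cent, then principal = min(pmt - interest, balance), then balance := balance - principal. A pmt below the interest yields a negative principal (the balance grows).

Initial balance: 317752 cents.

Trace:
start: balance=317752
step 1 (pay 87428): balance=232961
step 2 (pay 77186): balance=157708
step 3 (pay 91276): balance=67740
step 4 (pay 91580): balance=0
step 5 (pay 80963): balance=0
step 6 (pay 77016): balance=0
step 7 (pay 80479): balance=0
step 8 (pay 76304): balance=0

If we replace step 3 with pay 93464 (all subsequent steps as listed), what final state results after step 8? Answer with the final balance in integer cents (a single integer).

0

(re-executing from step 3 with the substitution; state before step 3: balance=157708)
step 3 (pay 93464): balance=65552
step 4 (pay 91580): balance=0
step 5 (pay 80963): balance=0
step 6 (pay 77016): balance=0
step 7 (pay 80479): balance=0
step 8 (pay 76304): balance=0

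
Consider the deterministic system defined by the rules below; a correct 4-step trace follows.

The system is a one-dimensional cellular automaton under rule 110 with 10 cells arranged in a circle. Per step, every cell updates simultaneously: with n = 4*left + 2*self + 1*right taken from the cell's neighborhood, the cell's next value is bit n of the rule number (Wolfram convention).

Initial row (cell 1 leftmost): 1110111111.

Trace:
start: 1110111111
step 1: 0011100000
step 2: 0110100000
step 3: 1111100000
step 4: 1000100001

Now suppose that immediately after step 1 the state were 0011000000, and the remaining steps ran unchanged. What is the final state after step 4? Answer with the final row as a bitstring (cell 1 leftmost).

state after step 1 := 0011000000
step 2: 0111000000
step 3: 1101000000
step 4: 1111000001

1111000001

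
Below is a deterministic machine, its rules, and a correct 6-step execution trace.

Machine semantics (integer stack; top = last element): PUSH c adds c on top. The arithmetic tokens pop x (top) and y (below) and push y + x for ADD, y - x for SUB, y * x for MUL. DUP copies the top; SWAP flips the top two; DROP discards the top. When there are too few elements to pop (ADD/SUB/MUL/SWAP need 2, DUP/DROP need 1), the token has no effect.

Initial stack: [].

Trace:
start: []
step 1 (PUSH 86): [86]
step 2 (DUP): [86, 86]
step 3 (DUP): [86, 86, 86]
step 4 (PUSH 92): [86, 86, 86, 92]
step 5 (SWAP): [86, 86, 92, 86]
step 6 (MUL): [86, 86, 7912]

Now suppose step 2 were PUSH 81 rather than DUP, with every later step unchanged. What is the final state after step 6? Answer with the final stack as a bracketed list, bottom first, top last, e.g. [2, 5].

(re-executing from step 2 with the substitution; state before step 2: [86])
step 2 (PUSH 81): [86, 81]
step 3 (DUP): [86, 81, 81]
step 4 (PUSH 92): [86, 81, 81, 92]
step 5 (SWAP): [86, 81, 92, 81]
step 6 (MUL): [86, 81, 7452]

[86, 81, 7452]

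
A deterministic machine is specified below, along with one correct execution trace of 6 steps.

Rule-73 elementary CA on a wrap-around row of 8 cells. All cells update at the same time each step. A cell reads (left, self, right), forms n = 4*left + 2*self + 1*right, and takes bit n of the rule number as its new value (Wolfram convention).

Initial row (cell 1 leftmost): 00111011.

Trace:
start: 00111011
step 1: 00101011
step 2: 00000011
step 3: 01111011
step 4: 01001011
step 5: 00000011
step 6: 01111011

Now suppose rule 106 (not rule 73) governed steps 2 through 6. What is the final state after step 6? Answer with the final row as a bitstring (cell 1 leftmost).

(re-executing steps 2..6 under rule 106; state before step 2: 00101011)
step 2: 01010111
step 3: 10101101
step 4: 11011111
step 5: 01110000
step 6: 11010000

11010000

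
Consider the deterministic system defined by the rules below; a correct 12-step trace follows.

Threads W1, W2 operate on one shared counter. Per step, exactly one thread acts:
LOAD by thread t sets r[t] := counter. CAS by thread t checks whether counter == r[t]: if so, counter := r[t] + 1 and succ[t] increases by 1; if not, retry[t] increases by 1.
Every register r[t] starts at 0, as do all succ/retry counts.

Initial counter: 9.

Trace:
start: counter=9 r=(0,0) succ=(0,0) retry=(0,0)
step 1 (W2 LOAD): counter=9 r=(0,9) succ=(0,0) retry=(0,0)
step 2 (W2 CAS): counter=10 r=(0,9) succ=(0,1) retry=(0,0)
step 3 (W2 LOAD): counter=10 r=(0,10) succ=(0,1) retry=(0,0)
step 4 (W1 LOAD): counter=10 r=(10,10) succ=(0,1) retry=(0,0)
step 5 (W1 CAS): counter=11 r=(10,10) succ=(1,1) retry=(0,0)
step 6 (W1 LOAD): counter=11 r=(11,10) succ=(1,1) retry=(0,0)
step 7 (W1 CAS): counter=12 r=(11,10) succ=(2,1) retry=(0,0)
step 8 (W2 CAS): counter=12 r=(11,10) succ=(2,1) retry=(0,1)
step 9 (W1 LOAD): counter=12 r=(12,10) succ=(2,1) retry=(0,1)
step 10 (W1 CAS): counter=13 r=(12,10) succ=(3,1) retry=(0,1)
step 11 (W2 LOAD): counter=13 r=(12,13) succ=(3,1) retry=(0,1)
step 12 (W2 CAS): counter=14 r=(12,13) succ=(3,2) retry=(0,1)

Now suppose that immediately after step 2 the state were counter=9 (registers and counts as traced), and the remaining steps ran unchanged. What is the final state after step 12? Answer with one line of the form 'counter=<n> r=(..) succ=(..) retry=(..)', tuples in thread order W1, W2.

counter=13 r=(11,12) succ=(3,2) retry=(0,1)

state after step 2 := counter=9 r=(0,9) succ=(0,1) retry=(0,0)
step 3 (W2 LOAD): counter=9 r=(0,9) succ=(0,1) retry=(0,0)
step 4 (W1 LOAD): counter=9 r=(9,9) succ=(0,1) retry=(0,0)
step 5 (W1 CAS): counter=10 r=(9,9) succ=(1,1) retry=(0,0)
step 6 (W1 LOAD): counter=10 r=(10,9) succ=(1,1) retry=(0,0)
step 7 (W1 CAS): counter=11 r=(10,9) succ=(2,1) retry=(0,0)
step 8 (W2 CAS): counter=11 r=(10,9) succ=(2,1) retry=(0,1)
step 9 (W1 LOAD): counter=11 r=(11,9) succ=(2,1) retry=(0,1)
step 10 (W1 CAS): counter=12 r=(11,9) succ=(3,1) retry=(0,1)
step 11 (W2 LOAD): counter=12 r=(11,12) succ=(3,1) retry=(0,1)
step 12 (W2 CAS): counter=13 r=(11,12) succ=(3,2) retry=(0,1)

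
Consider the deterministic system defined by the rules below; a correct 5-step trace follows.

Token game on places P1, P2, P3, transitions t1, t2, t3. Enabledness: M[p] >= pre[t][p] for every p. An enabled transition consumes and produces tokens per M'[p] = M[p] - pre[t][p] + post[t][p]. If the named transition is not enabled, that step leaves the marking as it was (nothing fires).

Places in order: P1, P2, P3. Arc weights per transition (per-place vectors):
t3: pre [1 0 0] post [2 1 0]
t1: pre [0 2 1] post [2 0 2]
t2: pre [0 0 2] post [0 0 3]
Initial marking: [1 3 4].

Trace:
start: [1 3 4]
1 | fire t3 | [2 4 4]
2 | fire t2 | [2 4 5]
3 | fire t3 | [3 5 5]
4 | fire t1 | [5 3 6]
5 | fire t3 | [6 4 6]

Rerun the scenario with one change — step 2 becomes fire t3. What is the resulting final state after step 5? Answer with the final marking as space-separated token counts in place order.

(re-executing from step 2 with the substitution; state before step 2: [2 4 4])
2 | fire t3 | [3 5 4]
3 | fire t3 | [4 6 4]
4 | fire t1 | [6 4 5]
5 | fire t3 | [7 5 5]

7 5 5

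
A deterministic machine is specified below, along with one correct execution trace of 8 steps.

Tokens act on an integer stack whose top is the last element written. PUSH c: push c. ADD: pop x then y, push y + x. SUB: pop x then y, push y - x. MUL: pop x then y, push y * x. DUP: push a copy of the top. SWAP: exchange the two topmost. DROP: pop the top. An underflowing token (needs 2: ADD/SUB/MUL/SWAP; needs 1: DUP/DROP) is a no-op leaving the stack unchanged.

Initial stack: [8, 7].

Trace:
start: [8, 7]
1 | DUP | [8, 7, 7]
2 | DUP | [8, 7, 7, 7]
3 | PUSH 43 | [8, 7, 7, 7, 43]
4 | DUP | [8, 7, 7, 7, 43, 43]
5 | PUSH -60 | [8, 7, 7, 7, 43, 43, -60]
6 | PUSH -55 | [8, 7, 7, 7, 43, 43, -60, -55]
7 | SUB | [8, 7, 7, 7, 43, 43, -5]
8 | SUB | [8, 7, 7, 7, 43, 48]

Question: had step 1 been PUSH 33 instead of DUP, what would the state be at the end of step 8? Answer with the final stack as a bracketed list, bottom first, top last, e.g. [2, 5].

[8, 7, 33, 33, 43, 48]

(re-executing from step 1 with the substitution; state before step 1: [8, 7])
1 | PUSH 33 | [8, 7, 33]
2 | DUP | [8, 7, 33, 33]
3 | PUSH 43 | [8, 7, 33, 33, 43]
4 | DUP | [8, 7, 33, 33, 43, 43]
5 | PUSH -60 | [8, 7, 33, 33, 43, 43, -60]
6 | PUSH -55 | [8, 7, 33, 33, 43, 43, -60, -55]
7 | SUB | [8, 7, 33, 33, 43, 43, -5]
8 | SUB | [8, 7, 33, 33, 43, 48]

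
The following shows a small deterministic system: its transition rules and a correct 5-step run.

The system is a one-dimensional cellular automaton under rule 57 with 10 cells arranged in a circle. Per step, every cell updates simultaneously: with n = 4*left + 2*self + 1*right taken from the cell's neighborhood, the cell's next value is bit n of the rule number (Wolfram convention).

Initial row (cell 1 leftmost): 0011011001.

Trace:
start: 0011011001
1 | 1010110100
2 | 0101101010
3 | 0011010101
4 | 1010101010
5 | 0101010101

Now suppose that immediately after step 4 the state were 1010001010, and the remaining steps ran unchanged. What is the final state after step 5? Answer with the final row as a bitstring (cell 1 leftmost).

state after step 4 := 1010001010
5 | 0101100101

0101100101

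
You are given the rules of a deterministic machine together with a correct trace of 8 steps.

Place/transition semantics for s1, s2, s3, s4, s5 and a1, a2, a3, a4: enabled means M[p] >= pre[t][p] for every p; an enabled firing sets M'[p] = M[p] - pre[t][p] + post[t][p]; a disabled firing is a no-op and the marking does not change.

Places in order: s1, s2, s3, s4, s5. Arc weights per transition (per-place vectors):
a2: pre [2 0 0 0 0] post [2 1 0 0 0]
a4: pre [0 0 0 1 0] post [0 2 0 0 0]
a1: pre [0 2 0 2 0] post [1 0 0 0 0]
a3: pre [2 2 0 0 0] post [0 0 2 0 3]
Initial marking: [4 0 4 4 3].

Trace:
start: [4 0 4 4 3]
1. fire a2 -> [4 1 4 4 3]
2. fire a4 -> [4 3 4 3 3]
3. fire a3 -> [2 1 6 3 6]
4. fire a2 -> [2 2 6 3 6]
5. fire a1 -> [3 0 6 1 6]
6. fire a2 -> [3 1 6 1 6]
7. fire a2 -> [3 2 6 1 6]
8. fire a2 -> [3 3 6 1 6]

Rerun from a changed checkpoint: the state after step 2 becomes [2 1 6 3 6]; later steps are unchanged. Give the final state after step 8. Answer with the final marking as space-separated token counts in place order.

3 3 6 1 6

state after step 2 := [2 1 6 3 6]
3. fire a3 -> [2 1 6 3 6]
4. fire a2 -> [2 2 6 3 6]
5. fire a1 -> [3 0 6 1 6]
6. fire a2 -> [3 1 6 1 6]
7. fire a2 -> [3 2 6 1 6]
8. fire a2 -> [3 3 6 1 6]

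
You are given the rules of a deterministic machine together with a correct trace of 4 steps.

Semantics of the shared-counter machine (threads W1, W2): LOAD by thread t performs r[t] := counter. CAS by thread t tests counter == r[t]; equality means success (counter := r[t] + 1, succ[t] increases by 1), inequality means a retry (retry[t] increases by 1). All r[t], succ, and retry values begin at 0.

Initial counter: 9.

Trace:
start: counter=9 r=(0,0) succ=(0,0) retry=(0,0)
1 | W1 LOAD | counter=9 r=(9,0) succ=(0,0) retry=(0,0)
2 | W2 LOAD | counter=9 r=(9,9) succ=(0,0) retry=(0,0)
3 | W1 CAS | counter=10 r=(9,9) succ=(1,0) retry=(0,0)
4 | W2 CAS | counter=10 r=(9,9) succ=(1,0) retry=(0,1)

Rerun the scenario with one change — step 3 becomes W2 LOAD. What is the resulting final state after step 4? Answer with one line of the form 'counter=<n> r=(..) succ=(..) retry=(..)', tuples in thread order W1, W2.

counter=10 r=(9,9) succ=(0,1) retry=(0,0)

(re-executing from step 3 with the substitution; state before step 3: counter=9 r=(9,9) succ=(0,0) retry=(0,0))
3 | W2 LOAD | counter=9 r=(9,9) succ=(0,0) retry=(0,0)
4 | W2 CAS | counter=10 r=(9,9) succ=(0,1) retry=(0,0)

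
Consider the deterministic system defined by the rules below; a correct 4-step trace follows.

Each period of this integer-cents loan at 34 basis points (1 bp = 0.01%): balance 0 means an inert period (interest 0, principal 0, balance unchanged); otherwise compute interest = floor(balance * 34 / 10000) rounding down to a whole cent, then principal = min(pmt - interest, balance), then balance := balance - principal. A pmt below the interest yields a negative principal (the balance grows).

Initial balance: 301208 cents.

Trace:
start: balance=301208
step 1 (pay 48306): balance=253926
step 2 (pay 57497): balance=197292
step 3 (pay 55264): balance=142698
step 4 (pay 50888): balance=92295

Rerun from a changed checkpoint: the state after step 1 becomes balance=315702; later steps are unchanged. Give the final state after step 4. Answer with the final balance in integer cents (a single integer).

state after step 1 := balance=315702
step 2 (pay 57497): balance=259278
step 3 (pay 55264): balance=204895
step 4 (pay 50888): balance=154703

154703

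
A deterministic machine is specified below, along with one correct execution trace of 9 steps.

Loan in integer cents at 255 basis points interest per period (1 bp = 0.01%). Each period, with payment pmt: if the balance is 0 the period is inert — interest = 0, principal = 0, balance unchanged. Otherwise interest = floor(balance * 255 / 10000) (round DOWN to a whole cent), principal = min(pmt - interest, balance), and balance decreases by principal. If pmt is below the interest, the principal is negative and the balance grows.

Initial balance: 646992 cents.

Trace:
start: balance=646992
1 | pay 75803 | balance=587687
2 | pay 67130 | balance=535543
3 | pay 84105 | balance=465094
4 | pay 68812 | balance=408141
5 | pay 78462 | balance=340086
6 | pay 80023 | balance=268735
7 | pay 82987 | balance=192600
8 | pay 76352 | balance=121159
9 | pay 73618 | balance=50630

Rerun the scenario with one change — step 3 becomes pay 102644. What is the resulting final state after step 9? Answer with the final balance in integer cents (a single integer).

29068

(re-executing from step 3 with the substitution; state before step 3: balance=535543)
3 | pay 102644 | balance=446555
4 | pay 68812 | balance=389130
5 | pay 78462 | balance=320590
6 | pay 80023 | balance=248742
7 | pay 82987 | balance=172097
8 | pay 76352 | balance=100133
9 | pay 73618 | balance=29068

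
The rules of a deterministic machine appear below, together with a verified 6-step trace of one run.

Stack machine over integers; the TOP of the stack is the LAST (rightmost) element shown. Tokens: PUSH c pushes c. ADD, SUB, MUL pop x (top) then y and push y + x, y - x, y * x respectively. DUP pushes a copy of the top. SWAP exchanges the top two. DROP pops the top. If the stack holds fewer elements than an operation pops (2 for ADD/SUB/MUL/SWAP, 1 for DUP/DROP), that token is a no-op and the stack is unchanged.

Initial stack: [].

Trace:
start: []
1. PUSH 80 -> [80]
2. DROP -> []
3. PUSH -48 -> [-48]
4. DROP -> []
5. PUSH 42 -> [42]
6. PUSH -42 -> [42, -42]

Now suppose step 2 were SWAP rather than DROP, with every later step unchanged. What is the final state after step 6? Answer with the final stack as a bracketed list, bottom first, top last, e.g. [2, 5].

(re-executing from step 2 with the substitution; state before step 2: [80])
2. SWAP -> [80]
3. PUSH -48 -> [80, -48]
4. DROP -> [80]
5. PUSH 42 -> [80, 42]
6. PUSH -42 -> [80, 42, -42]

[80, 42, -42]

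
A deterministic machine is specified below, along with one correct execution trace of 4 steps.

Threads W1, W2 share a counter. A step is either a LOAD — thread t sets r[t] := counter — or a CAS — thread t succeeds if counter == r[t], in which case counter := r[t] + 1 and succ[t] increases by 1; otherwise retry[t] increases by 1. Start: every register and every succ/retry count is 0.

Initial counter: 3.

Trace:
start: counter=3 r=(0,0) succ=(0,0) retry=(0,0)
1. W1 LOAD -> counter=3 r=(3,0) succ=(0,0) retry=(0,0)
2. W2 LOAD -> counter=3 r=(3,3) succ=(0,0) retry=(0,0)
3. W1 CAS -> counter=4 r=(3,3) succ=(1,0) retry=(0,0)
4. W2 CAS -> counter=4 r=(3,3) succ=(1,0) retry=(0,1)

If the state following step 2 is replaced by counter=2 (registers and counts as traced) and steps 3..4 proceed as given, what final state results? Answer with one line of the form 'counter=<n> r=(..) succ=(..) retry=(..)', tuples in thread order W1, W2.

counter=2 r=(3,3) succ=(0,0) retry=(1,1)

state after step 2 := counter=2 r=(3,3) succ=(0,0) retry=(0,0)
3. W1 CAS -> counter=2 r=(3,3) succ=(0,0) retry=(1,0)
4. W2 CAS -> counter=2 r=(3,3) succ=(0,0) retry=(1,1)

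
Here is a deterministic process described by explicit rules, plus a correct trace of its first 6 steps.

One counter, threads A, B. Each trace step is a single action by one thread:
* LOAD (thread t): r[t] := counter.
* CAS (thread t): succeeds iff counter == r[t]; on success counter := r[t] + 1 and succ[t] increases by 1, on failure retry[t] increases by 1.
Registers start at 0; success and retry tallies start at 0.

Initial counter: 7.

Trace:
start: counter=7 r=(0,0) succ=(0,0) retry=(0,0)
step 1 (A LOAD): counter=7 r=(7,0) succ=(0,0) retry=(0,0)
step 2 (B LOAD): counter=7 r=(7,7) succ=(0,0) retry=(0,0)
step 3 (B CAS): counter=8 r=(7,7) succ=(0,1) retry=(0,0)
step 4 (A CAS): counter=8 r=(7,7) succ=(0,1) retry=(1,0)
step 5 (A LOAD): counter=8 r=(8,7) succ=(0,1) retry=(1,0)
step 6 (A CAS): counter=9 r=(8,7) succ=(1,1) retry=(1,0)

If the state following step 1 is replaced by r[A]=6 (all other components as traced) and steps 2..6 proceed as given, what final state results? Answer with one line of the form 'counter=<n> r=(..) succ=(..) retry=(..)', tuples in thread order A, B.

state after step 1 := counter=7 r=(6,0) succ=(0,0) retry=(0,0)
step 2 (B LOAD): counter=7 r=(6,7) succ=(0,0) retry=(0,0)
step 3 (B CAS): counter=8 r=(6,7) succ=(0,1) retry=(0,0)
step 4 (A CAS): counter=8 r=(6,7) succ=(0,1) retry=(1,0)
step 5 (A LOAD): counter=8 r=(8,7) succ=(0,1) retry=(1,0)
step 6 (A CAS): counter=9 r=(8,7) succ=(1,1) retry=(1,0)

counter=9 r=(8,7) succ=(1,1) retry=(1,0)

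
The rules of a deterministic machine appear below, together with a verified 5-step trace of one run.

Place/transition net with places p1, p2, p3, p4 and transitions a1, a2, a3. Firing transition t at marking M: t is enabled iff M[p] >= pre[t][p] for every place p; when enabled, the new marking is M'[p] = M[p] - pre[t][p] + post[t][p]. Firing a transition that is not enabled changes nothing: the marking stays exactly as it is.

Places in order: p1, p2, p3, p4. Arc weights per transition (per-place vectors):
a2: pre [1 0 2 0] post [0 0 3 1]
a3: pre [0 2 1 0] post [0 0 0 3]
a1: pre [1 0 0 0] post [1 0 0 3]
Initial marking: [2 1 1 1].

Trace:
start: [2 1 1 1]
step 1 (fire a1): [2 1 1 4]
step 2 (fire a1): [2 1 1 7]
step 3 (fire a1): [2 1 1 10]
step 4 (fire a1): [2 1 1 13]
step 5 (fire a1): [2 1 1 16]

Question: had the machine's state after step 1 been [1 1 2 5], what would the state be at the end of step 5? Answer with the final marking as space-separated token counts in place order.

1 1 2 17

state after step 1 := [1 1 2 5]
step 2 (fire a1): [1 1 2 8]
step 3 (fire a1): [1 1 2 11]
step 4 (fire a1): [1 1 2 14]
step 5 (fire a1): [1 1 2 17]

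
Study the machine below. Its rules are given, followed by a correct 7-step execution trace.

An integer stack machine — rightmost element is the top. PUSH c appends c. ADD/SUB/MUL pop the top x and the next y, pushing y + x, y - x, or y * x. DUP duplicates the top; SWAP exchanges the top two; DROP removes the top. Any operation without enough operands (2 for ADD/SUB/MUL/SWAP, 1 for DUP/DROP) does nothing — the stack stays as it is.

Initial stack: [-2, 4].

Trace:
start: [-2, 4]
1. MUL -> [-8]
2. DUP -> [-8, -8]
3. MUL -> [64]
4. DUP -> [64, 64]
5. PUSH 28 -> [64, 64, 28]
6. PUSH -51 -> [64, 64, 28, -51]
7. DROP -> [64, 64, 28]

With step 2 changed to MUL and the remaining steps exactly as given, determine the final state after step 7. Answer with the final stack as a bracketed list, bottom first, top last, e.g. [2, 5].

[-8, -8, 28]

(re-executing from step 2 with the substitution; state before step 2: [-8])
2. MUL -> [-8]
3. MUL -> [-8]
4. DUP -> [-8, -8]
5. PUSH 28 -> [-8, -8, 28]
6. PUSH -51 -> [-8, -8, 28, -51]
7. DROP -> [-8, -8, 28]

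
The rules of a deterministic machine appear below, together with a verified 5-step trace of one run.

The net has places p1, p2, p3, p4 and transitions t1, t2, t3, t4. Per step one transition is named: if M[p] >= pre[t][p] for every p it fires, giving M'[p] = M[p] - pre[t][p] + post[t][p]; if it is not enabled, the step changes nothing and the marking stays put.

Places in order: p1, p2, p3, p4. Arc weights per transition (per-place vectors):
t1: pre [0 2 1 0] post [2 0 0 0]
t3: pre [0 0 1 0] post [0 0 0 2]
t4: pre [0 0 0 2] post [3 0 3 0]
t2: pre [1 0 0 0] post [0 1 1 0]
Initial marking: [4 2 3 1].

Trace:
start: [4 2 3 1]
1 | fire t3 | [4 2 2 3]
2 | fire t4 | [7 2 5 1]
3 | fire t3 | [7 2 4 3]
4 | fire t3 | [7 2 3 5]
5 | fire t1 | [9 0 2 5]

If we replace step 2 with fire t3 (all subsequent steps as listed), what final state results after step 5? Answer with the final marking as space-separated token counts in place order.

4 2 0 7

(re-executing from step 2 with the substitution; state before step 2: [4 2 2 3])
2 | fire t3 | [4 2 1 5]
3 | fire t3 | [4 2 0 7]
4 | fire t3 | [4 2 0 7]
5 | fire t1 | [4 2 0 7]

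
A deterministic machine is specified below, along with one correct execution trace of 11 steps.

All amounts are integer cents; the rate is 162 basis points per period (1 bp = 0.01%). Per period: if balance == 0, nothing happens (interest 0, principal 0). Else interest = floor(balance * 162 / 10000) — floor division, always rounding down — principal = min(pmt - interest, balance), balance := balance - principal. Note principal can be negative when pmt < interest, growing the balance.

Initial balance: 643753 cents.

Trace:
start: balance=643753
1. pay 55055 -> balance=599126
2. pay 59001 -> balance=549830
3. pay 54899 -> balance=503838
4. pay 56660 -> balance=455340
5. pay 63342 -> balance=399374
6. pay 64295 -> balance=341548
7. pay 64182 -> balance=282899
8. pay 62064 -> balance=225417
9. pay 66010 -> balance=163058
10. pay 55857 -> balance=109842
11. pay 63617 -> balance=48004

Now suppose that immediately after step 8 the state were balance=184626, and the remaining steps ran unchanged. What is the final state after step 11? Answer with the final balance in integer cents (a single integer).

5199

state after step 8 := balance=184626
9. pay 66010 -> balance=121606
10. pay 55857 -> balance=67719
11. pay 63617 -> balance=5199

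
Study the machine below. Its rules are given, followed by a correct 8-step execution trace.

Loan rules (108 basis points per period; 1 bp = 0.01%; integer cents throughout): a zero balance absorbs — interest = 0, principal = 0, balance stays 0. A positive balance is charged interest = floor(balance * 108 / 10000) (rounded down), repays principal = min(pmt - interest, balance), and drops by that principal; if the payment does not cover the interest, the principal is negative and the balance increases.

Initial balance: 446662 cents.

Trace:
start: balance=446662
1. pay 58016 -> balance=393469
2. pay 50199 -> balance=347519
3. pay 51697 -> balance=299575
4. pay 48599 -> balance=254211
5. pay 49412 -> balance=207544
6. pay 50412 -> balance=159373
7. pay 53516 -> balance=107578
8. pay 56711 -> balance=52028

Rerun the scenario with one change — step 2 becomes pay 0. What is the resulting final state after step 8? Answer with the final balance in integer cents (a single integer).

(re-executing from step 2 with the substitution; state before step 2: balance=393469)
2. pay 0 -> balance=397718
3. pay 51697 -> balance=350316
4. pay 48599 -> balance=305500
5. pay 49412 -> balance=259387
6. pay 50412 -> balance=211776
7. pay 53516 -> balance=160547
8. pay 56711 -> balance=105569

105569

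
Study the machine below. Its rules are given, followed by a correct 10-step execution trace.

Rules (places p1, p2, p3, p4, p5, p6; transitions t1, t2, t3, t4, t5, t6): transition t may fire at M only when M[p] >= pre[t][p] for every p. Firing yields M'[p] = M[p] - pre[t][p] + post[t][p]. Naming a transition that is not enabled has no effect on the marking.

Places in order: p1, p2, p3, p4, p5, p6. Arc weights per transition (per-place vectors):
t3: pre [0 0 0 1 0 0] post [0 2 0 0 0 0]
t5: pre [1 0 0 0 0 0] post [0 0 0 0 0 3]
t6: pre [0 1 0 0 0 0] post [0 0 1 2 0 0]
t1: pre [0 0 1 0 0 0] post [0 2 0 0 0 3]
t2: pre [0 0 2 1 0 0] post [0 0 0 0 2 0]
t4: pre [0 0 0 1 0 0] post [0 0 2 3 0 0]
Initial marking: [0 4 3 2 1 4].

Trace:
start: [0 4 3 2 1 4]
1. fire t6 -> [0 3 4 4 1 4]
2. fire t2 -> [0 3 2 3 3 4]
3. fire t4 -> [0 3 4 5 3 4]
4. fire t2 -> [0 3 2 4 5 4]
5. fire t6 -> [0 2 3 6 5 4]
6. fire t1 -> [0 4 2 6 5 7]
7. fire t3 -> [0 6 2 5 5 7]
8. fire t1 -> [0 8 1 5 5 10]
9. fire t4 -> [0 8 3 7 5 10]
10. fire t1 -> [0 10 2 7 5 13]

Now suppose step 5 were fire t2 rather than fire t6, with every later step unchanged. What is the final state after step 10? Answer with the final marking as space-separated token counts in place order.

0 7 1 4 7 7

(re-executing from step 5 with the substitution; state before step 5: [0 3 2 4 5 4])
5. fire t2 -> [0 3 0 3 7 4]
6. fire t1 -> [0 3 0 3 7 4]
7. fire t3 -> [0 5 0 2 7 4]
8. fire t1 -> [0 5 0 2 7 4]
9. fire t4 -> [0 5 2 4 7 4]
10. fire t1 -> [0 7 1 4 7 7]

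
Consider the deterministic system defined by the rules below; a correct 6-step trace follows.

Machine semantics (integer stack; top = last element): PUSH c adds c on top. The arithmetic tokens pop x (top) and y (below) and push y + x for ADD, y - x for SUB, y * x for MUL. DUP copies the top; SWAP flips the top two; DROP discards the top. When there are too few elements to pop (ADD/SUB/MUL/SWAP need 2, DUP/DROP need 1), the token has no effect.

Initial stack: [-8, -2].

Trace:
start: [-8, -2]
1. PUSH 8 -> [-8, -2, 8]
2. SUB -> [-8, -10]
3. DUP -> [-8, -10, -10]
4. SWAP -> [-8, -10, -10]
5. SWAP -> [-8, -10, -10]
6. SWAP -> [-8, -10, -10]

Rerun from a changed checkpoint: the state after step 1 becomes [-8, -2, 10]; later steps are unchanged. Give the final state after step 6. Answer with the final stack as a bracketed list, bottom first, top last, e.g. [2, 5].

state after step 1 := [-8, -2, 10]
2. SUB -> [-8, -12]
3. DUP -> [-8, -12, -12]
4. SWAP -> [-8, -12, -12]
5. SWAP -> [-8, -12, -12]
6. SWAP -> [-8, -12, -12]

[-8, -12, -12]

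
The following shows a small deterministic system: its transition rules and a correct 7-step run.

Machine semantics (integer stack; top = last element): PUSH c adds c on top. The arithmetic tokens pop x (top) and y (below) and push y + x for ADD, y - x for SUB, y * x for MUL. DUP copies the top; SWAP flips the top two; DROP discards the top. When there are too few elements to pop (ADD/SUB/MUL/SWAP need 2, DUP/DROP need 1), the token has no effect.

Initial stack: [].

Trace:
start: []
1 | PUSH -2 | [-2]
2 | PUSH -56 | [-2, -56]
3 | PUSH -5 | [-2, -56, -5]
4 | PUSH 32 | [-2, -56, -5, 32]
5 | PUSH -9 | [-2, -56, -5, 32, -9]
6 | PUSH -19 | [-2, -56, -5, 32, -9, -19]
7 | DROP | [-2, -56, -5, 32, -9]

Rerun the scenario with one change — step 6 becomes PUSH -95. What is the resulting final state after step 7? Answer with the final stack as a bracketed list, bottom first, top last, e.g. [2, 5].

(re-executing from step 6 with the substitution; state before step 6: [-2, -56, -5, 32, -9])
6 | PUSH -95 | [-2, -56, -5, 32, -9, -95]
7 | DROP | [-2, -56, -5, 32, -9]

[-2, -56, -5, 32, -9]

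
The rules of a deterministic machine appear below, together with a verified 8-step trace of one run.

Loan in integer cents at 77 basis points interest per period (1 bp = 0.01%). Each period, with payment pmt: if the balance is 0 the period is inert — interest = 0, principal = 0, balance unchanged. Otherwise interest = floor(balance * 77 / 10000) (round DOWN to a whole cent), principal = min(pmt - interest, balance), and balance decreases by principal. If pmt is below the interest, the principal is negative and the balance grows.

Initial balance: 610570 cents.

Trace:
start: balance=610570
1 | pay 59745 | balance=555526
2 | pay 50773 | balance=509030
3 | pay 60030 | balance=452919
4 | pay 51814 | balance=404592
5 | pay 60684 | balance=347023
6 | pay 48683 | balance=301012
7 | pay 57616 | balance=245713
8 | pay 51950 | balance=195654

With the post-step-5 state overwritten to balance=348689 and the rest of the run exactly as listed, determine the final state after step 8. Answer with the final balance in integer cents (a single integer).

197359

state after step 5 := balance=348689
6 | pay 48683 | balance=302690
7 | pay 57616 | balance=247404
8 | pay 51950 | balance=197359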